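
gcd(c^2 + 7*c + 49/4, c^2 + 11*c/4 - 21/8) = c + 7/2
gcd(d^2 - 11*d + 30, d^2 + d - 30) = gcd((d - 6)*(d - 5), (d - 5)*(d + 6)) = d - 5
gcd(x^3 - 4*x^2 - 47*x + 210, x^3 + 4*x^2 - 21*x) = x + 7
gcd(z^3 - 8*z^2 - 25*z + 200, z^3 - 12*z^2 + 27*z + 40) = z^2 - 13*z + 40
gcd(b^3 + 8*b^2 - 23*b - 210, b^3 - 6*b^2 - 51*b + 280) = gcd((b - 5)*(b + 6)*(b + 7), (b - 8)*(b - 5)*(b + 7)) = b^2 + 2*b - 35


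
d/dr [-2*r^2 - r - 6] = -4*r - 1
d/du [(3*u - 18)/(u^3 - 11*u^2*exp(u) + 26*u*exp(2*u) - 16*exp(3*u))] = 3*(u^3 - 11*u^2*exp(u) + 26*u*exp(2*u) + (u - 6)*(11*u^2*exp(u) - 3*u^2 - 52*u*exp(2*u) + 22*u*exp(u) + 48*exp(3*u) - 26*exp(2*u)) - 16*exp(3*u))/(u^3 - 11*u^2*exp(u) + 26*u*exp(2*u) - 16*exp(3*u))^2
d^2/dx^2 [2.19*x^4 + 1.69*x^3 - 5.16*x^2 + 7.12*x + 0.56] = 26.28*x^2 + 10.14*x - 10.32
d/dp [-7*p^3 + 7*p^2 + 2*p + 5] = -21*p^2 + 14*p + 2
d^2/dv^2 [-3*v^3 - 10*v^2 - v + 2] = -18*v - 20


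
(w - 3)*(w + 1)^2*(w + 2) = w^4 + w^3 - 7*w^2 - 13*w - 6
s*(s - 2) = s^2 - 2*s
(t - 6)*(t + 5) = t^2 - t - 30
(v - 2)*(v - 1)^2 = v^3 - 4*v^2 + 5*v - 2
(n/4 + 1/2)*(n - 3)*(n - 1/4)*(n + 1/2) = n^4/4 - 3*n^3/16 - 51*n^2/32 - 11*n/32 + 3/16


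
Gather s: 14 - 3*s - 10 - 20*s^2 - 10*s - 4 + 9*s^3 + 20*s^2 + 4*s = 9*s^3 - 9*s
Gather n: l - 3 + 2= l - 1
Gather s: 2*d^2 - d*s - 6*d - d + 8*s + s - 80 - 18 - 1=2*d^2 - 7*d + s*(9 - d) - 99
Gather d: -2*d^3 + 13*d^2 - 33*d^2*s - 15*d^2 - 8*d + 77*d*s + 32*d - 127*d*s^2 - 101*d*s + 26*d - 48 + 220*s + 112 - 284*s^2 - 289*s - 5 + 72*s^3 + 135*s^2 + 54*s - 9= -2*d^3 + d^2*(-33*s - 2) + d*(-127*s^2 - 24*s + 50) + 72*s^3 - 149*s^2 - 15*s + 50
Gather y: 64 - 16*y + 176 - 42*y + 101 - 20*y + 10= 351 - 78*y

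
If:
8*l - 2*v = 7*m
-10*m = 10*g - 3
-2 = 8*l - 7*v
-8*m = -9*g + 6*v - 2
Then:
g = 133/635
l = 2143/10160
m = 23/254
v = 669/1270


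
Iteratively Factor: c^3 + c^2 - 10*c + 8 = (c - 2)*(c^2 + 3*c - 4) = (c - 2)*(c - 1)*(c + 4)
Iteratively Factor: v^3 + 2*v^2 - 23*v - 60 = (v + 3)*(v^2 - v - 20) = (v - 5)*(v + 3)*(v + 4)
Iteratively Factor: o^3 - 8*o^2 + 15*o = (o - 5)*(o^2 - 3*o) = o*(o - 5)*(o - 3)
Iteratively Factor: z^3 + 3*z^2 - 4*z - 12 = (z + 2)*(z^2 + z - 6) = (z + 2)*(z + 3)*(z - 2)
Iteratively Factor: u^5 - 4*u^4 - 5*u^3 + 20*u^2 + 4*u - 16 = (u - 1)*(u^4 - 3*u^3 - 8*u^2 + 12*u + 16) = (u - 2)*(u - 1)*(u^3 - u^2 - 10*u - 8) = (u - 4)*(u - 2)*(u - 1)*(u^2 + 3*u + 2) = (u - 4)*(u - 2)*(u - 1)*(u + 1)*(u + 2)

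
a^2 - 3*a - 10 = (a - 5)*(a + 2)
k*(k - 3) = k^2 - 3*k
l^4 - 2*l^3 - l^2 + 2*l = l*(l - 2)*(l - 1)*(l + 1)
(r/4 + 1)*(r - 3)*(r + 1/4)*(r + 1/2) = r^4/4 + 7*r^3/16 - 89*r^2/32 - 71*r/32 - 3/8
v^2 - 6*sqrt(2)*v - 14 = (v - 7*sqrt(2))*(v + sqrt(2))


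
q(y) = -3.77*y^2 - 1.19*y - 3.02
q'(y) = -7.54*y - 1.19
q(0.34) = -3.86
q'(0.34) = -3.75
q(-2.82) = -29.64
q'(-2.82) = 20.07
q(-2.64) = -26.15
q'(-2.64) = 18.72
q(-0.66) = -3.88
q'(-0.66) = 3.79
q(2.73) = -34.37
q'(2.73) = -21.77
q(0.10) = -3.18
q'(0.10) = -1.94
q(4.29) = -77.51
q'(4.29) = -33.54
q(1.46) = -12.79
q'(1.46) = -12.20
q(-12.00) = -531.62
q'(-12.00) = 89.29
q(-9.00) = -297.68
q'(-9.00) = 66.67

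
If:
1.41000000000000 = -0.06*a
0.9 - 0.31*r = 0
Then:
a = -23.50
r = 2.90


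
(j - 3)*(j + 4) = j^2 + j - 12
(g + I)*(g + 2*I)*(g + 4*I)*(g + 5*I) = g^4 + 12*I*g^3 - 49*g^2 - 78*I*g + 40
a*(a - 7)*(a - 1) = a^3 - 8*a^2 + 7*a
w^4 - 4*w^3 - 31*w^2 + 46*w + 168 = (w - 7)*(w - 3)*(w + 2)*(w + 4)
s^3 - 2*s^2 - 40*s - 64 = (s - 8)*(s + 2)*(s + 4)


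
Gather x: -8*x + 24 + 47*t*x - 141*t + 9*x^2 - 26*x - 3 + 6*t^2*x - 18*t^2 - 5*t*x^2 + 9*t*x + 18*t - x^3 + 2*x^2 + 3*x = -18*t^2 - 123*t - x^3 + x^2*(11 - 5*t) + x*(6*t^2 + 56*t - 31) + 21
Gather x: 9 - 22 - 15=-28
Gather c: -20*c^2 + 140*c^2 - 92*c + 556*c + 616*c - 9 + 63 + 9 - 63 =120*c^2 + 1080*c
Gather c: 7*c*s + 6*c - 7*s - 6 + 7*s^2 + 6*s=c*(7*s + 6) + 7*s^2 - s - 6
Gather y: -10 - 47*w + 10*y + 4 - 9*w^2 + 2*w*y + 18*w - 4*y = -9*w^2 - 29*w + y*(2*w + 6) - 6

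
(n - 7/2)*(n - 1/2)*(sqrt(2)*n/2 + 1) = sqrt(2)*n^3/2 - 2*sqrt(2)*n^2 + n^2 - 4*n + 7*sqrt(2)*n/8 + 7/4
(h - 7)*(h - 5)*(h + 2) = h^3 - 10*h^2 + 11*h + 70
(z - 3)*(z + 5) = z^2 + 2*z - 15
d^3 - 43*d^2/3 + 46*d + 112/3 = (d - 8)*(d - 7)*(d + 2/3)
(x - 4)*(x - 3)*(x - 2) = x^3 - 9*x^2 + 26*x - 24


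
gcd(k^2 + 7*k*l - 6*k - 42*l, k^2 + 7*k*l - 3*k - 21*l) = k + 7*l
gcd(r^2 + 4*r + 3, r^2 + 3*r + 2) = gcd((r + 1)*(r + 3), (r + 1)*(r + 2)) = r + 1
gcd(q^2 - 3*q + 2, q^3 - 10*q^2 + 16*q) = q - 2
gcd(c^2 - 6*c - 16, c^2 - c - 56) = c - 8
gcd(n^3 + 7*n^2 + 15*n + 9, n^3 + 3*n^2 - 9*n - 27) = n^2 + 6*n + 9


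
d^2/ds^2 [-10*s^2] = -20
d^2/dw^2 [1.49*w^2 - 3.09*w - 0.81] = 2.98000000000000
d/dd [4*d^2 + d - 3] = 8*d + 1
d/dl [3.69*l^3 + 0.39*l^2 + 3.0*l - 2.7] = 11.07*l^2 + 0.78*l + 3.0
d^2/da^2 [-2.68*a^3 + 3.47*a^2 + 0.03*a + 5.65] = 6.94 - 16.08*a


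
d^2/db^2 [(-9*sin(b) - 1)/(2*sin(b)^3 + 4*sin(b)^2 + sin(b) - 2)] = (144*sin(b)^7 + 252*sin(b)^6 - 56*sin(b)^5 + 20*sin(b)^4 + 100*sin(b)^3 - 489*sin(b)^2 - 442*sin(b) - 54)/(2*sin(b)^3 + 4*sin(b)^2 + sin(b) - 2)^3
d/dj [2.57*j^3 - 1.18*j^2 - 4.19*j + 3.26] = 7.71*j^2 - 2.36*j - 4.19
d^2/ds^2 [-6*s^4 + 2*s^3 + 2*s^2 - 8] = -72*s^2 + 12*s + 4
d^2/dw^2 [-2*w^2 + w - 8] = -4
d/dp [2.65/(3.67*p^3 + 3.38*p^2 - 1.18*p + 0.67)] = (-29.1765*p^2 - 17.914*p + 3.127)/(3.67*p^3 + 3.38*p^2 - 1.18*p + 0.67)^2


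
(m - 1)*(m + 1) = m^2 - 1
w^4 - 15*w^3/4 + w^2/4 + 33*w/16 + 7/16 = (w - 7/2)*(w - 1)*(w + 1/4)*(w + 1/2)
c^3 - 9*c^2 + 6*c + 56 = (c - 7)*(c - 4)*(c + 2)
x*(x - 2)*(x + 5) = x^3 + 3*x^2 - 10*x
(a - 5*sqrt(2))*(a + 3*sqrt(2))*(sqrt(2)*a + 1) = sqrt(2)*a^3 - 3*a^2 - 32*sqrt(2)*a - 30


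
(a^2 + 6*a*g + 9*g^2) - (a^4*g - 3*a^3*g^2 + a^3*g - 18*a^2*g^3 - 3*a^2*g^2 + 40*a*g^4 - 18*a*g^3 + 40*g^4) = -a^4*g + 3*a^3*g^2 - a^3*g + 18*a^2*g^3 + 3*a^2*g^2 + a^2 - 40*a*g^4 + 18*a*g^3 + 6*a*g - 40*g^4 + 9*g^2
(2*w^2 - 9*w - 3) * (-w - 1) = -2*w^3 + 7*w^2 + 12*w + 3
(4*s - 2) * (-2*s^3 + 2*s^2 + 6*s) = -8*s^4 + 12*s^3 + 20*s^2 - 12*s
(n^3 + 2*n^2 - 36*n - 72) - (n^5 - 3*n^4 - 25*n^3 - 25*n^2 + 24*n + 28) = -n^5 + 3*n^4 + 26*n^3 + 27*n^2 - 60*n - 100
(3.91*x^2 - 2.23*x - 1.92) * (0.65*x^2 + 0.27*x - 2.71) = 2.5415*x^4 - 0.3938*x^3 - 12.4462*x^2 + 5.5249*x + 5.2032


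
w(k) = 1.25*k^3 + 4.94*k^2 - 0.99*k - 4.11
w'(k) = 3.75*k^2 + 9.88*k - 0.99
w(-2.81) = 9.94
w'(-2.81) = 0.86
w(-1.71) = 5.78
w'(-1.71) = -6.92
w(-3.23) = 8.50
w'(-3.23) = 6.22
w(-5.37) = -49.91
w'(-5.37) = 54.09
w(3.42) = 100.29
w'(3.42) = 76.66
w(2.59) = 48.18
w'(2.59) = 49.75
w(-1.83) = 6.58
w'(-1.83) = -6.51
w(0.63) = -2.46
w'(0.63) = 6.72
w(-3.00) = 9.57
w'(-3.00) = 3.12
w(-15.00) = -3096.51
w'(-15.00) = 694.56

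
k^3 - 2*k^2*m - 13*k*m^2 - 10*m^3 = (k - 5*m)*(k + m)*(k + 2*m)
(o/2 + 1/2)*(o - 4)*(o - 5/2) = o^3/2 - 11*o^2/4 + 7*o/4 + 5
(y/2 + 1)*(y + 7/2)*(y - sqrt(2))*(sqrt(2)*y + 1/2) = sqrt(2)*y^4/2 - 3*y^3/4 + 11*sqrt(2)*y^3/4 - 33*y^2/8 + 13*sqrt(2)*y^2/4 - 21*y/4 - 11*sqrt(2)*y/8 - 7*sqrt(2)/4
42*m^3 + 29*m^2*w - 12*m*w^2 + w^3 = (-7*m + w)*(-6*m + w)*(m + w)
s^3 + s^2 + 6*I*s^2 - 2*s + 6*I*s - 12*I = (s - 1)*(s + 2)*(s + 6*I)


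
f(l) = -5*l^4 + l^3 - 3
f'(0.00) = 0.00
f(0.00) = -3.00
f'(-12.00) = 34992.00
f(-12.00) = -105411.00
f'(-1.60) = 89.60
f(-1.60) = -39.86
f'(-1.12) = 31.86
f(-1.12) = -12.27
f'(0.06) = 0.01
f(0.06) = -3.00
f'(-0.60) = 5.40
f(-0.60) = -3.86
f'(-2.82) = 472.37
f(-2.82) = -341.63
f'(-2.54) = 347.10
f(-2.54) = -227.50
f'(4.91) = -2295.09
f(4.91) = -2790.63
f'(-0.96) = 20.46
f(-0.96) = -8.13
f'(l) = -20*l^3 + 3*l^2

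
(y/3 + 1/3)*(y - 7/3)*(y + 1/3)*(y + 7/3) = y^4/3 + 4*y^3/9 - 46*y^2/27 - 196*y/81 - 49/81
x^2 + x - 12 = (x - 3)*(x + 4)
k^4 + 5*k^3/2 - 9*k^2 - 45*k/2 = k*(k - 3)*(k + 5/2)*(k + 3)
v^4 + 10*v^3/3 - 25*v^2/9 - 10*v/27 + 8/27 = (v - 2/3)*(v - 1/3)*(v + 1/3)*(v + 4)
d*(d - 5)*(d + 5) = d^3 - 25*d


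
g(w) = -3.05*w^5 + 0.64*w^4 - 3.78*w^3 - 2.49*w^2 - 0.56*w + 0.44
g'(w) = -15.25*w^4 + 2.56*w^3 - 11.34*w^2 - 4.98*w - 0.56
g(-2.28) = 238.79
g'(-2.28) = -490.60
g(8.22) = -113811.32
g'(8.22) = -69009.57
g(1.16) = -14.71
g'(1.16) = -45.21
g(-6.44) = 35796.62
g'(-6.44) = -27353.46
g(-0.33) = 0.51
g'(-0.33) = -0.42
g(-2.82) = 651.39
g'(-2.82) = -1098.53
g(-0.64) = 1.20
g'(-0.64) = -5.25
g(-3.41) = 1616.10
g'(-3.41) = -2278.94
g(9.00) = -178862.32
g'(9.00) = -99152.93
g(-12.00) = 778389.08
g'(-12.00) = -322221.44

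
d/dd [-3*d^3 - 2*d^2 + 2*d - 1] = -9*d^2 - 4*d + 2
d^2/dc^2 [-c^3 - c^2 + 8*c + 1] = -6*c - 2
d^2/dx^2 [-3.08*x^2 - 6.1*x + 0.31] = -6.16000000000000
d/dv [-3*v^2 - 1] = -6*v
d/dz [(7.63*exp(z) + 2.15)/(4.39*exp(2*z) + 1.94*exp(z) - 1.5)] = (-(7.63*exp(z) + 2.15)*(8.78*exp(z) + 1.94) + 33.4957*exp(2*z) + 14.8022*exp(z) - 11.445)*exp(z)/(4.39*exp(2*z) + 1.94*exp(z) - 1.5)^2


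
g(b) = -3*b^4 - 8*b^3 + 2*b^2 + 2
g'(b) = -12*b^3 - 24*b^2 + 4*b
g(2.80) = -342.33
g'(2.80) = -440.38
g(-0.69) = 4.90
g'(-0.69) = -10.24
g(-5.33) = -1151.02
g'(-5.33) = 1113.90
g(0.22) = 2.00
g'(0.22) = -0.41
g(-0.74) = 5.44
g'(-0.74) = -11.24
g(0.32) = 1.91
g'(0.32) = -1.57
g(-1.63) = 20.78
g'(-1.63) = -18.32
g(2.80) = -342.33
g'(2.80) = -440.38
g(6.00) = -5542.00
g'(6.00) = -3432.00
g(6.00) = -5542.00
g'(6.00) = -3432.00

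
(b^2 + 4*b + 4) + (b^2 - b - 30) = 2*b^2 + 3*b - 26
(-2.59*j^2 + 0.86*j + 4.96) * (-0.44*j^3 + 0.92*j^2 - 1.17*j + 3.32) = 1.1396*j^5 - 2.7612*j^4 + 1.6391*j^3 - 5.0418*j^2 - 2.948*j + 16.4672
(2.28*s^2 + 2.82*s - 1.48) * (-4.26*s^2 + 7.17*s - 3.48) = -9.7128*s^4 + 4.3344*s^3 + 18.5898*s^2 - 20.4252*s + 5.1504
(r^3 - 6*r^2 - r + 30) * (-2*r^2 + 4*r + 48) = -2*r^5 + 16*r^4 + 26*r^3 - 352*r^2 + 72*r + 1440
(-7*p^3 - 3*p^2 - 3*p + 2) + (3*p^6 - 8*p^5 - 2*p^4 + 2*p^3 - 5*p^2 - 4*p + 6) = 3*p^6 - 8*p^5 - 2*p^4 - 5*p^3 - 8*p^2 - 7*p + 8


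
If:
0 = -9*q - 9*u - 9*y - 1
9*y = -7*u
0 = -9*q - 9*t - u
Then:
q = 2*y/7 - 1/9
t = 1/9 - y/7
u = -9*y/7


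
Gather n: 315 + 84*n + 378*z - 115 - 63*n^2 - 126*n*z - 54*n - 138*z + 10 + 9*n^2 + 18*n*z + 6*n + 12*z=-54*n^2 + n*(36 - 108*z) + 252*z + 210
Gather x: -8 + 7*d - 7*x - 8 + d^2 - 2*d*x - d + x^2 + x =d^2 + 6*d + x^2 + x*(-2*d - 6) - 16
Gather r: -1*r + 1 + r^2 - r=r^2 - 2*r + 1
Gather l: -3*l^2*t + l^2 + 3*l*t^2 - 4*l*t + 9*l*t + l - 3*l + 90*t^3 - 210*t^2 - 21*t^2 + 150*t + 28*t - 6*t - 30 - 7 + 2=l^2*(1 - 3*t) + l*(3*t^2 + 5*t - 2) + 90*t^3 - 231*t^2 + 172*t - 35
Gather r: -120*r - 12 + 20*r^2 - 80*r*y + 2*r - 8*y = 20*r^2 + r*(-80*y - 118) - 8*y - 12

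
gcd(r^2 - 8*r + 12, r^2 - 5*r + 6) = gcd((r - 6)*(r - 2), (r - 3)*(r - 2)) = r - 2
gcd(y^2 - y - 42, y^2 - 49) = y - 7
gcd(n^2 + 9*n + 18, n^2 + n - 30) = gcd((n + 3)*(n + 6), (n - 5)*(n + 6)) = n + 6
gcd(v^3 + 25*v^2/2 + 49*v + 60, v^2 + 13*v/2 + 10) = v^2 + 13*v/2 + 10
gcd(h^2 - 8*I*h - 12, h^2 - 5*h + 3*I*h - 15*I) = 1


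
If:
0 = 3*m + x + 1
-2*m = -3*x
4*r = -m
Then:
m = -3/11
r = 3/44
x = -2/11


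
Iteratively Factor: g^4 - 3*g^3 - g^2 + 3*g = (g - 1)*(g^3 - 2*g^2 - 3*g) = g*(g - 1)*(g^2 - 2*g - 3) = g*(g - 3)*(g - 1)*(g + 1)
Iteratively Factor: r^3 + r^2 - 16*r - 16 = (r + 4)*(r^2 - 3*r - 4) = (r + 1)*(r + 4)*(r - 4)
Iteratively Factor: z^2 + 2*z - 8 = (z - 2)*(z + 4)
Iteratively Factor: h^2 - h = (h - 1)*(h)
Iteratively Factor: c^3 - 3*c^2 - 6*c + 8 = (c - 4)*(c^2 + c - 2) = (c - 4)*(c - 1)*(c + 2)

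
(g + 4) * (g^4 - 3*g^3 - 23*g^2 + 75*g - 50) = g^5 + g^4 - 35*g^3 - 17*g^2 + 250*g - 200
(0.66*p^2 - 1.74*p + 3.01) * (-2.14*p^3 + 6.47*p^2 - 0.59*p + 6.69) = -1.4124*p^5 + 7.9938*p^4 - 18.0886*p^3 + 24.9167*p^2 - 13.4165*p + 20.1369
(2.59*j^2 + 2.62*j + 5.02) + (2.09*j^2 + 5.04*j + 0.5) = 4.68*j^2 + 7.66*j + 5.52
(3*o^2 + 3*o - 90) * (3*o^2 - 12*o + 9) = 9*o^4 - 27*o^3 - 279*o^2 + 1107*o - 810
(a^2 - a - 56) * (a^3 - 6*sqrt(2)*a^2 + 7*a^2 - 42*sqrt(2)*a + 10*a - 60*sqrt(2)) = a^5 - 6*sqrt(2)*a^4 + 6*a^4 - 53*a^3 - 36*sqrt(2)*a^3 - 402*a^2 + 318*sqrt(2)*a^2 - 560*a + 2412*sqrt(2)*a + 3360*sqrt(2)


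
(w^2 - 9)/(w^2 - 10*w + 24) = (w^2 - 9)/(w^2 - 10*w + 24)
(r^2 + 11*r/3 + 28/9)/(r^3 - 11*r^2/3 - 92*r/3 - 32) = (r + 7/3)/(r^2 - 5*r - 24)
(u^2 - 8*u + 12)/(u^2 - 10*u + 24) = (u - 2)/(u - 4)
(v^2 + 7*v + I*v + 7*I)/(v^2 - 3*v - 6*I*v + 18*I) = (v^2 + v*(7 + I) + 7*I)/(v^2 + v*(-3 - 6*I) + 18*I)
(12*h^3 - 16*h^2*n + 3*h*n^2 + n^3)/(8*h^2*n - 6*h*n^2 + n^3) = (6*h^2 - 5*h*n - n^2)/(n*(4*h - n))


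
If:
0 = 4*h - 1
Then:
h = 1/4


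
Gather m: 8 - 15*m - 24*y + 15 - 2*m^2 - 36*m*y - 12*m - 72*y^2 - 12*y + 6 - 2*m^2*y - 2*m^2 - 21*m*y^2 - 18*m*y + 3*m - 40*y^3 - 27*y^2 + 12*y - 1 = m^2*(-2*y - 4) + m*(-21*y^2 - 54*y - 24) - 40*y^3 - 99*y^2 - 24*y + 28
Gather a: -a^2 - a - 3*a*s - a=-a^2 + a*(-3*s - 2)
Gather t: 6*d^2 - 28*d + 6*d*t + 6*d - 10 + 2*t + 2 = 6*d^2 - 22*d + t*(6*d + 2) - 8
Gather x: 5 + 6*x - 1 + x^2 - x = x^2 + 5*x + 4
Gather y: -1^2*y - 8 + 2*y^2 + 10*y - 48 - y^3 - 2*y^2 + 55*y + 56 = -y^3 + 64*y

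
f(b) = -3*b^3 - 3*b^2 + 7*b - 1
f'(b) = -9*b^2 - 6*b + 7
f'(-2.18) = -22.69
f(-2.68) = 16.44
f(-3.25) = 47.55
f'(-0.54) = 7.62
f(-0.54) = -5.18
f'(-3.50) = -82.25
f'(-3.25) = -68.56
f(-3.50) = 66.38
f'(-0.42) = 7.93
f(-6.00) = 497.00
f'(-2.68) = -41.56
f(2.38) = -41.78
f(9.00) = -2368.00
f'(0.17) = 5.72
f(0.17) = 0.09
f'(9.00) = -776.00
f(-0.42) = -4.25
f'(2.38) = -58.26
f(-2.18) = 0.56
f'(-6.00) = -281.00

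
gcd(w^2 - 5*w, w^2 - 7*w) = w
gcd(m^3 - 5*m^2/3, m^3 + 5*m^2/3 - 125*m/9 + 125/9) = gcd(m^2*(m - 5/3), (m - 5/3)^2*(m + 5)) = m - 5/3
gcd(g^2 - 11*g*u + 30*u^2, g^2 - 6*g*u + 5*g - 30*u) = -g + 6*u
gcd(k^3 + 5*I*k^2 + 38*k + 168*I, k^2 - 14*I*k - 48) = k - 6*I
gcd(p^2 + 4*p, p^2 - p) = p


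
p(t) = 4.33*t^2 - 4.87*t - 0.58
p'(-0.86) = -12.32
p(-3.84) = 81.97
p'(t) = 8.66*t - 4.87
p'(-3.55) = -35.61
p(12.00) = 564.50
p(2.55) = 15.16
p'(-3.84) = -38.12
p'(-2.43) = -25.91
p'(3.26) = 23.36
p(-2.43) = 36.82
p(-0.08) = -0.16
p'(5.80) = 45.36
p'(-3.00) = -30.85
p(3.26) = 29.56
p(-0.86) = 6.81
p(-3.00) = 53.00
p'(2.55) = 17.21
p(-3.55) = 71.28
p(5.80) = 116.84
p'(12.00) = 99.05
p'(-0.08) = -5.56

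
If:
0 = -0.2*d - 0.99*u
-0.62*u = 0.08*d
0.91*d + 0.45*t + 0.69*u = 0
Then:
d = 0.00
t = 0.00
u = 0.00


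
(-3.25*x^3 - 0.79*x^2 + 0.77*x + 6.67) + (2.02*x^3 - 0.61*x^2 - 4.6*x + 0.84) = -1.23*x^3 - 1.4*x^2 - 3.83*x + 7.51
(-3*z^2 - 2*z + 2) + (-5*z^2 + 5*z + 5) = -8*z^2 + 3*z + 7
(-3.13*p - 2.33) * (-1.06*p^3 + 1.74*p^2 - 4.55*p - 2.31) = 3.3178*p^4 - 2.9764*p^3 + 10.1873*p^2 + 17.8318*p + 5.3823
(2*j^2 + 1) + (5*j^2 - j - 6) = 7*j^2 - j - 5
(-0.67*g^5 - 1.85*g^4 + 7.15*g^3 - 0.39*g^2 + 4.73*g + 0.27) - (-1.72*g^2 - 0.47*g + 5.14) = -0.67*g^5 - 1.85*g^4 + 7.15*g^3 + 1.33*g^2 + 5.2*g - 4.87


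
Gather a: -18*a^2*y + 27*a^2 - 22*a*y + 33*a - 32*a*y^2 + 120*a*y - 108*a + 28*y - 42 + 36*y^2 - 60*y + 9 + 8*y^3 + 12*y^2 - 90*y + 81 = a^2*(27 - 18*y) + a*(-32*y^2 + 98*y - 75) + 8*y^3 + 48*y^2 - 122*y + 48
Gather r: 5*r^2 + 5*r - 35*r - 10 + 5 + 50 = 5*r^2 - 30*r + 45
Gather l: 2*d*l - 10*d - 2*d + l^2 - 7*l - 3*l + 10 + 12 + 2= -12*d + l^2 + l*(2*d - 10) + 24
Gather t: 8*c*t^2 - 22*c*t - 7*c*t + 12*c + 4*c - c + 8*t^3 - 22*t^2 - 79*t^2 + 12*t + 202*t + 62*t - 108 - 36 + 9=15*c + 8*t^3 + t^2*(8*c - 101) + t*(276 - 29*c) - 135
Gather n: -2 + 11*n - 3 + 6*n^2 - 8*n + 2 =6*n^2 + 3*n - 3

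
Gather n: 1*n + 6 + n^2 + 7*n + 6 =n^2 + 8*n + 12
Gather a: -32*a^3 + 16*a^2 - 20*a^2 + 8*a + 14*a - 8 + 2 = -32*a^3 - 4*a^2 + 22*a - 6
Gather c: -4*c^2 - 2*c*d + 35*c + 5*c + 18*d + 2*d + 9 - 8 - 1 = -4*c^2 + c*(40 - 2*d) + 20*d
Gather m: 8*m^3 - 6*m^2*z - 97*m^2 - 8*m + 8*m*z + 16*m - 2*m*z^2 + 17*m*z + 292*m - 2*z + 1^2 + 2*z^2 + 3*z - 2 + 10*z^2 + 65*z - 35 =8*m^3 + m^2*(-6*z - 97) + m*(-2*z^2 + 25*z + 300) + 12*z^2 + 66*z - 36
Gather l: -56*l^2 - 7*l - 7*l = -56*l^2 - 14*l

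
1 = 1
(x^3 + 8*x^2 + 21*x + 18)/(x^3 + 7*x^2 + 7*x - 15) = (x^2 + 5*x + 6)/(x^2 + 4*x - 5)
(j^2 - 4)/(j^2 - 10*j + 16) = (j + 2)/(j - 8)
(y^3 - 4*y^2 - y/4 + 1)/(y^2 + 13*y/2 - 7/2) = (y^2 - 7*y/2 - 2)/(y + 7)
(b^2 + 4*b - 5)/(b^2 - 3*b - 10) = (-b^2 - 4*b + 5)/(-b^2 + 3*b + 10)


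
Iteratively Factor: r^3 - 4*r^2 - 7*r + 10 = (r + 2)*(r^2 - 6*r + 5) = (r - 1)*(r + 2)*(r - 5)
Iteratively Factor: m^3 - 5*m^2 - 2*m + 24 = (m - 4)*(m^2 - m - 6) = (m - 4)*(m - 3)*(m + 2)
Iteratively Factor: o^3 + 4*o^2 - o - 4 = (o + 4)*(o^2 - 1) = (o + 1)*(o + 4)*(o - 1)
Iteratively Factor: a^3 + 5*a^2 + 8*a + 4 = (a + 2)*(a^2 + 3*a + 2) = (a + 2)^2*(a + 1)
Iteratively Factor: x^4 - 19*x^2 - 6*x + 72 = (x + 3)*(x^3 - 3*x^2 - 10*x + 24) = (x + 3)^2*(x^2 - 6*x + 8) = (x - 2)*(x + 3)^2*(x - 4)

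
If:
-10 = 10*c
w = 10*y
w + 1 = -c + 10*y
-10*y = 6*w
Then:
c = -1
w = 0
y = 0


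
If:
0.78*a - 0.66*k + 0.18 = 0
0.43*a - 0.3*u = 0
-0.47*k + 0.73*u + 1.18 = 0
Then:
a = -2.14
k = -2.26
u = -3.07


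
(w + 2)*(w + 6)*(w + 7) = w^3 + 15*w^2 + 68*w + 84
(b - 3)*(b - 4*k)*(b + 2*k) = b^3 - 2*b^2*k - 3*b^2 - 8*b*k^2 + 6*b*k + 24*k^2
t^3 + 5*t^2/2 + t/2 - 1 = (t - 1/2)*(t + 1)*(t + 2)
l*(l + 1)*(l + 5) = l^3 + 6*l^2 + 5*l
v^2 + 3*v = v*(v + 3)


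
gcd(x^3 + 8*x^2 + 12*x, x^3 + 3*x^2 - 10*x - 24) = x + 2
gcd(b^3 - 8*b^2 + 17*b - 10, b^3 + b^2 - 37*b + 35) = b^2 - 6*b + 5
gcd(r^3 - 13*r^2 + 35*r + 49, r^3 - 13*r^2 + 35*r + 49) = r^3 - 13*r^2 + 35*r + 49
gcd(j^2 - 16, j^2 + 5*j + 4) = j + 4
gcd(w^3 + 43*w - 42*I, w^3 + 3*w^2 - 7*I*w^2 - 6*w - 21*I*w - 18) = w^2 - 7*I*w - 6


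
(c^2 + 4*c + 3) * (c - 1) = c^3 + 3*c^2 - c - 3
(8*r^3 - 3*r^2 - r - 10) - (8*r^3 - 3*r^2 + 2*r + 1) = -3*r - 11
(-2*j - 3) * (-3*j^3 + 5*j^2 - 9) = 6*j^4 - j^3 - 15*j^2 + 18*j + 27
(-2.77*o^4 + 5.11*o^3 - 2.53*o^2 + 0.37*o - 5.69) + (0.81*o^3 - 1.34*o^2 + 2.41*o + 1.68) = -2.77*o^4 + 5.92*o^3 - 3.87*o^2 + 2.78*o - 4.01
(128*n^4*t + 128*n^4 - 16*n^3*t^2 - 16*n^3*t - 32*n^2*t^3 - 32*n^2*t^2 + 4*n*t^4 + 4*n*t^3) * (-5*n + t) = -640*n^5*t - 640*n^5 + 208*n^4*t^2 + 208*n^4*t + 144*n^3*t^3 + 144*n^3*t^2 - 52*n^2*t^4 - 52*n^2*t^3 + 4*n*t^5 + 4*n*t^4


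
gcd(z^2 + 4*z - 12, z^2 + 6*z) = z + 6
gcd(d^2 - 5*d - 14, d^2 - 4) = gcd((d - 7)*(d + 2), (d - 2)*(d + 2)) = d + 2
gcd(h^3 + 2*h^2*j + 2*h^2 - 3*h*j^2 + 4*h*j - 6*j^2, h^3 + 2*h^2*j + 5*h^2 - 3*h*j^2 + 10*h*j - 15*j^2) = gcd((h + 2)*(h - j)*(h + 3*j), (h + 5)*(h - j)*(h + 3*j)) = h^2 + 2*h*j - 3*j^2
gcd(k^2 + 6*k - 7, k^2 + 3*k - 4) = k - 1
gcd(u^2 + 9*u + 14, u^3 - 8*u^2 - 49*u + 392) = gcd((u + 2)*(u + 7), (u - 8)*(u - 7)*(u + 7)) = u + 7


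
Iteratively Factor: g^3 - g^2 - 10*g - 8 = (g + 2)*(g^2 - 3*g - 4) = (g + 1)*(g + 2)*(g - 4)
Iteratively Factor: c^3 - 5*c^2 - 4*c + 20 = (c - 2)*(c^2 - 3*c - 10) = (c - 5)*(c - 2)*(c + 2)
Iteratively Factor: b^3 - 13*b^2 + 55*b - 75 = (b - 3)*(b^2 - 10*b + 25) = (b - 5)*(b - 3)*(b - 5)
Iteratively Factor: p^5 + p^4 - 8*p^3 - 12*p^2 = (p + 2)*(p^4 - p^3 - 6*p^2) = p*(p + 2)*(p^3 - p^2 - 6*p) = p^2*(p + 2)*(p^2 - p - 6) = p^2*(p + 2)^2*(p - 3)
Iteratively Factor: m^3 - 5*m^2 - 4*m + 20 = (m - 2)*(m^2 - 3*m - 10) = (m - 5)*(m - 2)*(m + 2)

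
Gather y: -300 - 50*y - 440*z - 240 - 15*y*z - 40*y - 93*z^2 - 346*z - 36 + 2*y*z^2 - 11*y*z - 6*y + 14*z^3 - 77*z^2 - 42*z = y*(2*z^2 - 26*z - 96) + 14*z^3 - 170*z^2 - 828*z - 576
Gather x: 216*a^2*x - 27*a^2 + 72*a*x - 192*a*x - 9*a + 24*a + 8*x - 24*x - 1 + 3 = -27*a^2 + 15*a + x*(216*a^2 - 120*a - 16) + 2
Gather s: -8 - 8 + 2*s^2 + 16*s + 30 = 2*s^2 + 16*s + 14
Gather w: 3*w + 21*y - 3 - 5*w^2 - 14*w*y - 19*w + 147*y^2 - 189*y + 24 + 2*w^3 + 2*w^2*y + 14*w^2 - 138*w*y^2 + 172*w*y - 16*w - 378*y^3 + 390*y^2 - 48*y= 2*w^3 + w^2*(2*y + 9) + w*(-138*y^2 + 158*y - 32) - 378*y^3 + 537*y^2 - 216*y + 21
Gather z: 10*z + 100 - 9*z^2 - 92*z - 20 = -9*z^2 - 82*z + 80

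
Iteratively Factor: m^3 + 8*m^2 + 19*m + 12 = (m + 3)*(m^2 + 5*m + 4) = (m + 1)*(m + 3)*(m + 4)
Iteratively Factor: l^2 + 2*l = (l)*(l + 2)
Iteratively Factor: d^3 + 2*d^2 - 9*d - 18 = (d - 3)*(d^2 + 5*d + 6) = (d - 3)*(d + 2)*(d + 3)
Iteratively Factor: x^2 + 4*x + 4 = (x + 2)*(x + 2)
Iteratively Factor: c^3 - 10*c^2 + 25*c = (c - 5)*(c^2 - 5*c) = (c - 5)^2*(c)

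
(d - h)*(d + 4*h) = d^2 + 3*d*h - 4*h^2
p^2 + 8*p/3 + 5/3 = (p + 1)*(p + 5/3)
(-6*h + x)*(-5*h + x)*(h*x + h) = 30*h^3*x + 30*h^3 - 11*h^2*x^2 - 11*h^2*x + h*x^3 + h*x^2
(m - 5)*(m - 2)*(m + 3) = m^3 - 4*m^2 - 11*m + 30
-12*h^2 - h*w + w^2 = (-4*h + w)*(3*h + w)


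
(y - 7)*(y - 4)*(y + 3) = y^3 - 8*y^2 - 5*y + 84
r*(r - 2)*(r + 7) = r^3 + 5*r^2 - 14*r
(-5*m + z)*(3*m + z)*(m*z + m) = -15*m^3*z - 15*m^3 - 2*m^2*z^2 - 2*m^2*z + m*z^3 + m*z^2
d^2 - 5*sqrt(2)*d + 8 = (d - 4*sqrt(2))*(d - sqrt(2))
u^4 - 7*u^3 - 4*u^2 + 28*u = u*(u - 7)*(u - 2)*(u + 2)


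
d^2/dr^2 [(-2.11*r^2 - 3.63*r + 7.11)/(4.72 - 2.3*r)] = (97.605608 - 7.105427357601e-15*r^2)/(12.167*r^3 - 74.9064*r^2 + 153.72096*r - 105.154048)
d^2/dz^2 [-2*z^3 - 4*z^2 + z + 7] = -12*z - 8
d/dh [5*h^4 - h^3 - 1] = h^2*(20*h - 3)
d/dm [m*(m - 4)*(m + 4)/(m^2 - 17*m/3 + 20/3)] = 3*(3*m^2 - 10*m - 20)/(9*m^2 - 30*m + 25)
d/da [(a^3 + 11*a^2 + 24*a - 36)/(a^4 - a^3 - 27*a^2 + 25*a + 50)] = (-a^6 - 22*a^5 - 88*a^4 + 242*a^3 + 965*a^2 - 844*a + 2100)/(a^8 - 2*a^7 - 53*a^6 + 104*a^5 + 779*a^4 - 1450*a^3 - 2075*a^2 + 2500*a + 2500)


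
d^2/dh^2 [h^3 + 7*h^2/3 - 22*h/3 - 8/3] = 6*h + 14/3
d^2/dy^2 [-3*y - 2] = 0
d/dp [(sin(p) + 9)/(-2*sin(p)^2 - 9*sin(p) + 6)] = (36*sin(p) - cos(2*p) + 88)*cos(p)/(9*sin(p) - cos(2*p) - 5)^2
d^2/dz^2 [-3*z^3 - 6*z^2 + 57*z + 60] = -18*z - 12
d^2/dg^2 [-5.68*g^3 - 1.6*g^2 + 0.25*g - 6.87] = -34.08*g - 3.2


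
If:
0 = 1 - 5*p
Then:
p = 1/5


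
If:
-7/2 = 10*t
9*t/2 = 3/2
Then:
No Solution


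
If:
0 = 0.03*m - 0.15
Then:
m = 5.00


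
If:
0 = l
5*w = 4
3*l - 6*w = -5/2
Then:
No Solution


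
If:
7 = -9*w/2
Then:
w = -14/9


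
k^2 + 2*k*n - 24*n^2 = (k - 4*n)*(k + 6*n)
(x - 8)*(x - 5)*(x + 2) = x^3 - 11*x^2 + 14*x + 80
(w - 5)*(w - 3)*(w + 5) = w^3 - 3*w^2 - 25*w + 75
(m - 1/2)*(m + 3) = m^2 + 5*m/2 - 3/2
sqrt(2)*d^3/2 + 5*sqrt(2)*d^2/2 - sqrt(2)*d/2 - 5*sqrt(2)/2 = (d - 1)*(d + 5)*(sqrt(2)*d/2 + sqrt(2)/2)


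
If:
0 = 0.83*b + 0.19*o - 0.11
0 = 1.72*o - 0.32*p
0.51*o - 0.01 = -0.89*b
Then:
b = 0.21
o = -0.35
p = -1.89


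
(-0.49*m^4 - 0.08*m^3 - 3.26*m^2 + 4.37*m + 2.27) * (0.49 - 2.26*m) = 1.1074*m^5 - 0.0593*m^4 + 7.3284*m^3 - 11.4736*m^2 - 2.9889*m + 1.1123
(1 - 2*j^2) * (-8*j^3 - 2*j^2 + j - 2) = 16*j^5 + 4*j^4 - 10*j^3 + 2*j^2 + j - 2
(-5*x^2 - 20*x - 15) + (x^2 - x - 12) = -4*x^2 - 21*x - 27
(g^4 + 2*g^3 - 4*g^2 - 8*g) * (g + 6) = g^5 + 8*g^4 + 8*g^3 - 32*g^2 - 48*g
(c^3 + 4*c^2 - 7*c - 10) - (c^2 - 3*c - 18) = c^3 + 3*c^2 - 4*c + 8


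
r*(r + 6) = r^2 + 6*r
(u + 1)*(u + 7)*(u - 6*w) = u^3 - 6*u^2*w + 8*u^2 - 48*u*w + 7*u - 42*w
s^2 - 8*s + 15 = (s - 5)*(s - 3)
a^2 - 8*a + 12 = (a - 6)*(a - 2)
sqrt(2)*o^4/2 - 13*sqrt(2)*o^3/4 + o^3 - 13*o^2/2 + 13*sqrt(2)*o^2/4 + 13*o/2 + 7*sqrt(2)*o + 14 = (o - 4)*(o - 7/2)*(o + 1)*(sqrt(2)*o/2 + 1)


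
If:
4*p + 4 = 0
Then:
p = -1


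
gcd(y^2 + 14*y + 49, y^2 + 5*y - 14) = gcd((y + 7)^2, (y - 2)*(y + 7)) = y + 7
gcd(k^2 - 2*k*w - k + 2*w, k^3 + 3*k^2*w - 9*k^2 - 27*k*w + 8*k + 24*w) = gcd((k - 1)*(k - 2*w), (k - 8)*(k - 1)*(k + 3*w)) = k - 1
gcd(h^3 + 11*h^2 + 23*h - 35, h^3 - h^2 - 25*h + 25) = h^2 + 4*h - 5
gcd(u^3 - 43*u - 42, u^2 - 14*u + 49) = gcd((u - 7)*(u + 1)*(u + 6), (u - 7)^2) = u - 7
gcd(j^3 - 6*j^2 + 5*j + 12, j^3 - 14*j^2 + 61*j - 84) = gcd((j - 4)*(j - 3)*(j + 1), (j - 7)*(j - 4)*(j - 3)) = j^2 - 7*j + 12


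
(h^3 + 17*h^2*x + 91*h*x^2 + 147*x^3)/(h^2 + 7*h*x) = h + 10*x + 21*x^2/h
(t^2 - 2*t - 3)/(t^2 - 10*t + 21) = (t + 1)/(t - 7)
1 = 1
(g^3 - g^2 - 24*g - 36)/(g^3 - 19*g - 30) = (g - 6)/(g - 5)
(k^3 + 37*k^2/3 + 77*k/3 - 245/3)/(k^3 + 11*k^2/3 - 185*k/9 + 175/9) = 3*(k + 7)/(3*k - 5)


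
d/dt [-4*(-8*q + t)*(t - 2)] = 32*q - 8*t + 8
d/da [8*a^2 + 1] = 16*a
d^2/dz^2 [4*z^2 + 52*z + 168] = 8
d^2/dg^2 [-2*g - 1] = 0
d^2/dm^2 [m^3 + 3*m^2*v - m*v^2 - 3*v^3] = 6*m + 6*v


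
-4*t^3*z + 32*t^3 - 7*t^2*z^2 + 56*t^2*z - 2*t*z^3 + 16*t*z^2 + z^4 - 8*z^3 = (-4*t + z)*(t + z)^2*(z - 8)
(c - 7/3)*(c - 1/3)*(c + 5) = c^3 + 7*c^2/3 - 113*c/9 + 35/9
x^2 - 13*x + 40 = (x - 8)*(x - 5)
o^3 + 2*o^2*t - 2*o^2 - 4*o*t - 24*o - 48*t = (o - 6)*(o + 4)*(o + 2*t)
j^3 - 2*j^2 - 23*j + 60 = (j - 4)*(j - 3)*(j + 5)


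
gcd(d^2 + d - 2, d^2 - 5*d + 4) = d - 1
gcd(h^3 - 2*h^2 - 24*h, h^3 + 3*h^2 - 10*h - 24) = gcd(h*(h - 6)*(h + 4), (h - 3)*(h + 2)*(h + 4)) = h + 4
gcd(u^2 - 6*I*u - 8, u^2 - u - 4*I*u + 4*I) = u - 4*I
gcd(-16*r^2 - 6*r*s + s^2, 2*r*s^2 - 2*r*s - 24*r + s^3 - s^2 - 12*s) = 2*r + s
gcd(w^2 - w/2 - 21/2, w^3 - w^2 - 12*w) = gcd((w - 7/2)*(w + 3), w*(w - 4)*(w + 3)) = w + 3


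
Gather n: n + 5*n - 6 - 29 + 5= 6*n - 30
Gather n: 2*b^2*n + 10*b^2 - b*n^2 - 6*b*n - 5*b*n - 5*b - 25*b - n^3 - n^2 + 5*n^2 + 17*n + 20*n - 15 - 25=10*b^2 - 30*b - n^3 + n^2*(4 - b) + n*(2*b^2 - 11*b + 37) - 40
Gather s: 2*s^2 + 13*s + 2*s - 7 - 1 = 2*s^2 + 15*s - 8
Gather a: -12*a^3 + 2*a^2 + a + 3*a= -12*a^3 + 2*a^2 + 4*a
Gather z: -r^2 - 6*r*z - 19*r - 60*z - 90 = -r^2 - 19*r + z*(-6*r - 60) - 90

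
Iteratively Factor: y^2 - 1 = (y - 1)*(y + 1)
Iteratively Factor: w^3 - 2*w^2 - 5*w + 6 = (w + 2)*(w^2 - 4*w + 3) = (w - 1)*(w + 2)*(w - 3)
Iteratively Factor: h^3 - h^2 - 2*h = (h + 1)*(h^2 - 2*h) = h*(h + 1)*(h - 2)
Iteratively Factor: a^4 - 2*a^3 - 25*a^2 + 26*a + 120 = (a - 5)*(a^3 + 3*a^2 - 10*a - 24) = (a - 5)*(a + 2)*(a^2 + a - 12) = (a - 5)*(a - 3)*(a + 2)*(a + 4)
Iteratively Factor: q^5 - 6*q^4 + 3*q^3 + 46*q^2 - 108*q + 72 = (q - 2)*(q^4 - 4*q^3 - 5*q^2 + 36*q - 36) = (q - 2)*(q + 3)*(q^3 - 7*q^2 + 16*q - 12) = (q - 3)*(q - 2)*(q + 3)*(q^2 - 4*q + 4) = (q - 3)*(q - 2)^2*(q + 3)*(q - 2)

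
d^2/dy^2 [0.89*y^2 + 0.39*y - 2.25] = 1.78000000000000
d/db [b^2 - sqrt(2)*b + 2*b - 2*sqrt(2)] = 2*b - sqrt(2) + 2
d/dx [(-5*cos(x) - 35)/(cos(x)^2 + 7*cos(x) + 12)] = 5*(sin(x)^2 - 14*cos(x) - 38)*sin(x)/(cos(x)^2 + 7*cos(x) + 12)^2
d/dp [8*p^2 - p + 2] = 16*p - 1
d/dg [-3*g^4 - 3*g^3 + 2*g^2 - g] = -12*g^3 - 9*g^2 + 4*g - 1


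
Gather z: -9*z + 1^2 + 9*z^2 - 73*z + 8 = 9*z^2 - 82*z + 9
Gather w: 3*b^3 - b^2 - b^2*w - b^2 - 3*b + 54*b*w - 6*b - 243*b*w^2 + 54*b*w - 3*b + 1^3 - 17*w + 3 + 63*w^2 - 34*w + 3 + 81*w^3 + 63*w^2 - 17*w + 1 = 3*b^3 - 2*b^2 - 12*b + 81*w^3 + w^2*(126 - 243*b) + w*(-b^2 + 108*b - 68) + 8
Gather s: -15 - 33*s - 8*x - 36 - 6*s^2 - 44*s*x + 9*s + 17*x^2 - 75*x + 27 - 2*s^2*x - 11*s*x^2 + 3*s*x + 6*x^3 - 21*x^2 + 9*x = s^2*(-2*x - 6) + s*(-11*x^2 - 41*x - 24) + 6*x^3 - 4*x^2 - 74*x - 24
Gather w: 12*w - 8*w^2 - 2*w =-8*w^2 + 10*w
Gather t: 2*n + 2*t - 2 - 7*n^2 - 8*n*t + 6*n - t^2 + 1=-7*n^2 + 8*n - t^2 + t*(2 - 8*n) - 1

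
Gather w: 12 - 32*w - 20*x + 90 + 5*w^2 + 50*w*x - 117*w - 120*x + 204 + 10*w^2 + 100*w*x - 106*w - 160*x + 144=15*w^2 + w*(150*x - 255) - 300*x + 450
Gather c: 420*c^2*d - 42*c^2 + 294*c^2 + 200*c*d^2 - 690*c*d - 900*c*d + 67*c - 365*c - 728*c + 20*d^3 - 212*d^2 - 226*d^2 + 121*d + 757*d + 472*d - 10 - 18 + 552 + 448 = c^2*(420*d + 252) + c*(200*d^2 - 1590*d - 1026) + 20*d^3 - 438*d^2 + 1350*d + 972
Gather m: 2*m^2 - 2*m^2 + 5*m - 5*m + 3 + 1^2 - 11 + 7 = 0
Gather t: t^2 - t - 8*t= t^2 - 9*t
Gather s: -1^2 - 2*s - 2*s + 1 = -4*s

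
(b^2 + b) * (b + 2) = b^3 + 3*b^2 + 2*b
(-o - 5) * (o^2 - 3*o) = -o^3 - 2*o^2 + 15*o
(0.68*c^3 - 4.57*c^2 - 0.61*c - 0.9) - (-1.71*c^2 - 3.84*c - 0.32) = 0.68*c^3 - 2.86*c^2 + 3.23*c - 0.58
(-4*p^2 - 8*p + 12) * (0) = 0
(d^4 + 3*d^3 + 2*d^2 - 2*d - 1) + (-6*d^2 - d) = d^4 + 3*d^3 - 4*d^2 - 3*d - 1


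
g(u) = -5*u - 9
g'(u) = -5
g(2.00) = -19.00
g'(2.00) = -5.00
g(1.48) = -16.40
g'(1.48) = -5.00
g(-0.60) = -6.00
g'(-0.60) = -5.00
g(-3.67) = 9.35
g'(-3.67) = -5.00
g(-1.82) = 0.10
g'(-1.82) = -5.00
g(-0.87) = -4.65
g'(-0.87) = -5.00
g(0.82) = -13.10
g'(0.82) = -5.00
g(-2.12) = 1.60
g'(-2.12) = -5.00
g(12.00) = -69.00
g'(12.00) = -5.00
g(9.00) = -54.00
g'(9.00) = -5.00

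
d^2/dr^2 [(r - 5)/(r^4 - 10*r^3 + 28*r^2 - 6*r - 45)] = 4*(3*r^2 - 2*r + 3)/(r^7 - 9*r^6 + 21*r^5 + 19*r^4 - 93*r^3 - 27*r^2 + 135*r + 81)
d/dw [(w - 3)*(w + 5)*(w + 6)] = 3*w^2 + 16*w - 3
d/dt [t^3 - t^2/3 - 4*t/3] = 3*t^2 - 2*t/3 - 4/3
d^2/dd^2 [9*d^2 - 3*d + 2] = 18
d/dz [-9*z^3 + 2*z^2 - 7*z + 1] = -27*z^2 + 4*z - 7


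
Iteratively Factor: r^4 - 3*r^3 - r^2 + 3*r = (r)*(r^3 - 3*r^2 - r + 3) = r*(r - 3)*(r^2 - 1) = r*(r - 3)*(r - 1)*(r + 1)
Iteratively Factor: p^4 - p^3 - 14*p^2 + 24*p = (p)*(p^3 - p^2 - 14*p + 24) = p*(p - 3)*(p^2 + 2*p - 8) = p*(p - 3)*(p - 2)*(p + 4)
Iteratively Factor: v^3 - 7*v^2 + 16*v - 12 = (v - 2)*(v^2 - 5*v + 6) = (v - 3)*(v - 2)*(v - 2)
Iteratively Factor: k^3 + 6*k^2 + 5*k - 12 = (k - 1)*(k^2 + 7*k + 12) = (k - 1)*(k + 4)*(k + 3)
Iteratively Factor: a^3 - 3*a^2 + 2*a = (a - 1)*(a^2 - 2*a) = a*(a - 1)*(a - 2)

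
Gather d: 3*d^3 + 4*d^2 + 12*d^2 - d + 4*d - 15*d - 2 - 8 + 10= 3*d^3 + 16*d^2 - 12*d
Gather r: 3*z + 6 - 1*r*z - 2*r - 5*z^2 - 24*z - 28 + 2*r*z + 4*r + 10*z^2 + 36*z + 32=r*(z + 2) + 5*z^2 + 15*z + 10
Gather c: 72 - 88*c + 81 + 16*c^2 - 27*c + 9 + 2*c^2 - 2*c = 18*c^2 - 117*c + 162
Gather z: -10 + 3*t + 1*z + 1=3*t + z - 9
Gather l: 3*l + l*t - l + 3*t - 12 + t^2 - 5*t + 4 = l*(t + 2) + t^2 - 2*t - 8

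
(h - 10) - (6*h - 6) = -5*h - 4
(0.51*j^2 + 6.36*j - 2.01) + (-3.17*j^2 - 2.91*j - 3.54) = -2.66*j^2 + 3.45*j - 5.55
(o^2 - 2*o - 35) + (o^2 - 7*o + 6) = 2*o^2 - 9*o - 29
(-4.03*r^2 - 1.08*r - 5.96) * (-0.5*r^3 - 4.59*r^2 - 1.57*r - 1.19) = 2.015*r^5 + 19.0377*r^4 + 14.2643*r^3 + 33.8477*r^2 + 10.6424*r + 7.0924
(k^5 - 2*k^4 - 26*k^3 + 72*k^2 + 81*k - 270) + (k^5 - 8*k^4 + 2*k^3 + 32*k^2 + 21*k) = 2*k^5 - 10*k^4 - 24*k^3 + 104*k^2 + 102*k - 270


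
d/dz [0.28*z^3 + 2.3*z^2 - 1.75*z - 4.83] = 0.84*z^2 + 4.6*z - 1.75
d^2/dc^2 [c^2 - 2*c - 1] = 2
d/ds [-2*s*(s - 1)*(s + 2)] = -6*s^2 - 4*s + 4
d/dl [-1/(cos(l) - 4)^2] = -2*sin(l)/(cos(l) - 4)^3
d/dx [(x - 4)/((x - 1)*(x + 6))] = (-x^2 + 8*x + 14)/(x^4 + 10*x^3 + 13*x^2 - 60*x + 36)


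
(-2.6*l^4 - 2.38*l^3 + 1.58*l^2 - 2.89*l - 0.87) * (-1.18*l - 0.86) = 3.068*l^5 + 5.0444*l^4 + 0.1824*l^3 + 2.0514*l^2 + 3.512*l + 0.7482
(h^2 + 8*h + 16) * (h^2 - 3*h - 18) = h^4 + 5*h^3 - 26*h^2 - 192*h - 288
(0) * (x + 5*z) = 0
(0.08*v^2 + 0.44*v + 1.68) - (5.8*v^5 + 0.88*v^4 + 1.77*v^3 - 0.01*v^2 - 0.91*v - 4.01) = -5.8*v^5 - 0.88*v^4 - 1.77*v^3 + 0.09*v^2 + 1.35*v + 5.69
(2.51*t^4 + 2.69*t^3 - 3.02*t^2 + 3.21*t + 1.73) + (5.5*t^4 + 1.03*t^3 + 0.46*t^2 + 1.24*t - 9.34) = 8.01*t^4 + 3.72*t^3 - 2.56*t^2 + 4.45*t - 7.61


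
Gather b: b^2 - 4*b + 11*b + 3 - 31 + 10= b^2 + 7*b - 18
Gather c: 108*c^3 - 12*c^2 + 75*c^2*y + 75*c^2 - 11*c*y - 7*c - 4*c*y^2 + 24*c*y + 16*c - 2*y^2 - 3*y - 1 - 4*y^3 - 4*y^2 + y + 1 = 108*c^3 + c^2*(75*y + 63) + c*(-4*y^2 + 13*y + 9) - 4*y^3 - 6*y^2 - 2*y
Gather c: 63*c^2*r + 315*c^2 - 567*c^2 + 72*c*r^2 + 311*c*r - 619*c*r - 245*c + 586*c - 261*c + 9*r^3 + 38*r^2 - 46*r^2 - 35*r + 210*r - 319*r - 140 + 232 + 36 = c^2*(63*r - 252) + c*(72*r^2 - 308*r + 80) + 9*r^3 - 8*r^2 - 144*r + 128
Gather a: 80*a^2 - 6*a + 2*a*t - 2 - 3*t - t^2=80*a^2 + a*(2*t - 6) - t^2 - 3*t - 2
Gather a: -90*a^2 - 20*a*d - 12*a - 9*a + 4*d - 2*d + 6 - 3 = -90*a^2 + a*(-20*d - 21) + 2*d + 3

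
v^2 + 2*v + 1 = (v + 1)^2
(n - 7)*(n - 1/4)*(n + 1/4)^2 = n^4 - 27*n^3/4 - 29*n^2/16 + 27*n/64 + 7/64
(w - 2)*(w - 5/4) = w^2 - 13*w/4 + 5/2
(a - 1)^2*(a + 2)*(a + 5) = a^4 + 5*a^3 - 3*a^2 - 13*a + 10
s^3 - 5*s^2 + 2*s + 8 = (s - 4)*(s - 2)*(s + 1)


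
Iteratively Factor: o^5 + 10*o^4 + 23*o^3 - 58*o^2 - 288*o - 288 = (o + 2)*(o^4 + 8*o^3 + 7*o^2 - 72*o - 144) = (o - 3)*(o + 2)*(o^3 + 11*o^2 + 40*o + 48) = (o - 3)*(o + 2)*(o + 4)*(o^2 + 7*o + 12) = (o - 3)*(o + 2)*(o + 3)*(o + 4)*(o + 4)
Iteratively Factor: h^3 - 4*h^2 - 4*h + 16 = (h - 2)*(h^2 - 2*h - 8) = (h - 4)*(h - 2)*(h + 2)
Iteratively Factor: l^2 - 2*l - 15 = (l - 5)*(l + 3)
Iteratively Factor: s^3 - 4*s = (s + 2)*(s^2 - 2*s) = s*(s + 2)*(s - 2)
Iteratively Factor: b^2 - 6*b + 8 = (b - 4)*(b - 2)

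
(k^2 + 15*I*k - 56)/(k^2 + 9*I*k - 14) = (k + 8*I)/(k + 2*I)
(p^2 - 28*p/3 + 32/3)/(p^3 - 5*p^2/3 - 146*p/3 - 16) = (3*p - 4)/(3*p^2 + 19*p + 6)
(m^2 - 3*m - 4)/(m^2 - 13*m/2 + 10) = 2*(m + 1)/(2*m - 5)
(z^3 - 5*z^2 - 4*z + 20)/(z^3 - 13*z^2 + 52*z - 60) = (z + 2)/(z - 6)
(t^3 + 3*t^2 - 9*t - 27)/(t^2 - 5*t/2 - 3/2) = 2*(t^2 + 6*t + 9)/(2*t + 1)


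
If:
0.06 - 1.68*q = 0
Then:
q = 0.04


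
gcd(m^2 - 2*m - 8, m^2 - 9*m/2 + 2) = m - 4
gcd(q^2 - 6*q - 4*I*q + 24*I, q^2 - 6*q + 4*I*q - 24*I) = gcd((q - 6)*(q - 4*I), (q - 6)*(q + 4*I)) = q - 6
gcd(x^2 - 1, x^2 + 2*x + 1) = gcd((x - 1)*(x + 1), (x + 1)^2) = x + 1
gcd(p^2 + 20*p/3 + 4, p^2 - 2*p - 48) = p + 6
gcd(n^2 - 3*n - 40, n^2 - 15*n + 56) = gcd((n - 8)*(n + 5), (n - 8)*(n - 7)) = n - 8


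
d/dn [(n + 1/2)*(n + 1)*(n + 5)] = 3*n^2 + 13*n + 8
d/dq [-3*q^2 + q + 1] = 1 - 6*q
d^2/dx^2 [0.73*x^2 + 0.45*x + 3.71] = 1.46000000000000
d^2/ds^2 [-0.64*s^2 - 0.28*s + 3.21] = -1.28000000000000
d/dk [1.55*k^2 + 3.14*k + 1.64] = 3.1*k + 3.14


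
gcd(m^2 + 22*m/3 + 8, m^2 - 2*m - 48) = m + 6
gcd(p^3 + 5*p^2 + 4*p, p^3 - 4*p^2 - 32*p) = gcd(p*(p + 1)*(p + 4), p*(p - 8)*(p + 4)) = p^2 + 4*p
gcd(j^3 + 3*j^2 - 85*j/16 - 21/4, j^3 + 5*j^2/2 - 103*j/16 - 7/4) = j^2 + 9*j/4 - 7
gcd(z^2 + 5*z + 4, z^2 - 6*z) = 1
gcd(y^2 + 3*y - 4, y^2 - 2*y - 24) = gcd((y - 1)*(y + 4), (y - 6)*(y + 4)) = y + 4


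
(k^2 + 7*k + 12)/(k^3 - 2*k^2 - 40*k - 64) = (k + 3)/(k^2 - 6*k - 16)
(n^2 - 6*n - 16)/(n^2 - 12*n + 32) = (n + 2)/(n - 4)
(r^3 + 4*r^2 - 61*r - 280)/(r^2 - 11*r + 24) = (r^2 + 12*r + 35)/(r - 3)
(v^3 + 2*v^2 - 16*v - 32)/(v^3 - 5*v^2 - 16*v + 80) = (v + 2)/(v - 5)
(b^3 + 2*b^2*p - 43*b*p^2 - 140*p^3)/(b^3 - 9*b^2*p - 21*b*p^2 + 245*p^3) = (-b - 4*p)/(-b + 7*p)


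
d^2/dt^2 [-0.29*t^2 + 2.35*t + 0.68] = -0.580000000000000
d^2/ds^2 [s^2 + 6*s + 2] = 2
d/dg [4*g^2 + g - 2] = 8*g + 1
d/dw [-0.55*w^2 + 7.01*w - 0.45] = 7.01 - 1.1*w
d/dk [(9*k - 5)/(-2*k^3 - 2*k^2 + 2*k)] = (18*k^3 - 6*k^2 - 10*k + 5)/(2*k^2*(k^4 + 2*k^3 - k^2 - 2*k + 1))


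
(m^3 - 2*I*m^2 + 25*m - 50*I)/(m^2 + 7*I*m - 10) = (m^2 - 7*I*m - 10)/(m + 2*I)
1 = 1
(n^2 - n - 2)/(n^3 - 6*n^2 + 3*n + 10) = 1/(n - 5)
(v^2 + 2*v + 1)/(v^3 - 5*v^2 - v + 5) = (v + 1)/(v^2 - 6*v + 5)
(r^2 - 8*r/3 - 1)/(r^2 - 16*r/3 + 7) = (3*r + 1)/(3*r - 7)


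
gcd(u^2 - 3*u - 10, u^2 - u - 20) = u - 5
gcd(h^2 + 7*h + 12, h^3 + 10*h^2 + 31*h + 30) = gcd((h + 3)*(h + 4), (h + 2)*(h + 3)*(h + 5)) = h + 3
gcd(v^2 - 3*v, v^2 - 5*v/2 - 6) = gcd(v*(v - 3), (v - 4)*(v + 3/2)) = 1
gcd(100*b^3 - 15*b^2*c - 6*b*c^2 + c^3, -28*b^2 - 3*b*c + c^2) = 4*b + c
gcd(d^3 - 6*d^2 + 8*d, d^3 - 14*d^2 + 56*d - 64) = d^2 - 6*d + 8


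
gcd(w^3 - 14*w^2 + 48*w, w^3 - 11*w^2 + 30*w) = w^2 - 6*w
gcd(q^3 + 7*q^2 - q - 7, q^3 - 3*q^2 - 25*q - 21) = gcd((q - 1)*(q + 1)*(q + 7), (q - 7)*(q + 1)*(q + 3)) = q + 1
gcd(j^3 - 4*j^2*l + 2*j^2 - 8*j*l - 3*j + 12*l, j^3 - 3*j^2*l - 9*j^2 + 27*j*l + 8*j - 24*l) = j - 1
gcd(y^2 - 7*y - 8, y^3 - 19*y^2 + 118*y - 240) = y - 8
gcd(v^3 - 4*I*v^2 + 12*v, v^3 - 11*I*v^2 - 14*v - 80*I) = v + 2*I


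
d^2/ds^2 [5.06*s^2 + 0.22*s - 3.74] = 10.1200000000000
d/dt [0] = 0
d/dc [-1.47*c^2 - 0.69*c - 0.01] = -2.94*c - 0.69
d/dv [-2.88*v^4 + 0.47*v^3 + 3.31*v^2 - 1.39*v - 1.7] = -11.52*v^3 + 1.41*v^2 + 6.62*v - 1.39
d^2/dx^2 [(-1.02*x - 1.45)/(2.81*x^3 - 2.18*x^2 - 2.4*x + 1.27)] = (-48.324132*x^5 - 99.902244*x^4 + 118.665904*x^3 + 61.007808*x^2 - 31.414542*x - 30.95086)/(22.188041*x^9 - 51.640494*x^8 - 16.789188*x^7 + 107.935429*x^6 - 32.339076*x^5 - 70.953036*x^4 + 39.640587*x^3 + 11.397234*x^2 - 11.61288*x + 2.048383)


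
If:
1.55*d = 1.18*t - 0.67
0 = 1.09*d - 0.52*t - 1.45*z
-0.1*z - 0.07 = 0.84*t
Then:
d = -0.47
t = -0.04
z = -0.33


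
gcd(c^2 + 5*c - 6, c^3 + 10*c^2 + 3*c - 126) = c + 6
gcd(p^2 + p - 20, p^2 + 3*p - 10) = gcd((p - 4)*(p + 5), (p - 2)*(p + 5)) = p + 5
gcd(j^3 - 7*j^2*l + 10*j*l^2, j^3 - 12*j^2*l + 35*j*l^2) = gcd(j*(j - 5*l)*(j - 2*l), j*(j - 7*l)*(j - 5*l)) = j^2 - 5*j*l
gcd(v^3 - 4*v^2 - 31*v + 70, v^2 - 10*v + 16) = v - 2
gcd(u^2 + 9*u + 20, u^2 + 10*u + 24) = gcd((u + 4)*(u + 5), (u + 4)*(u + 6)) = u + 4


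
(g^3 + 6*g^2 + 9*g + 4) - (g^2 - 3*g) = g^3 + 5*g^2 + 12*g + 4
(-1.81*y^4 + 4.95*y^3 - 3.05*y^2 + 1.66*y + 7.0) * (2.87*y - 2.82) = -5.1947*y^5 + 19.3107*y^4 - 22.7125*y^3 + 13.3652*y^2 + 15.4088*y - 19.74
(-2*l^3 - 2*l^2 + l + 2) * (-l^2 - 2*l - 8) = 2*l^5 + 6*l^4 + 19*l^3 + 12*l^2 - 12*l - 16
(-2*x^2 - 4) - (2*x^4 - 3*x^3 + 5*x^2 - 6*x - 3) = -2*x^4 + 3*x^3 - 7*x^2 + 6*x - 1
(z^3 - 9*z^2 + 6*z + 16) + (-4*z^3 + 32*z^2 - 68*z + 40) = -3*z^3 + 23*z^2 - 62*z + 56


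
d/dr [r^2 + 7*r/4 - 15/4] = 2*r + 7/4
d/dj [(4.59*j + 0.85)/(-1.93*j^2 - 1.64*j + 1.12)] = (8.8587*j^2 + 3.281*j + 6.5348)/(3.7249*j^4 + 6.3304*j^3 - 1.6336*j^2 - 3.6736*j + 1.2544)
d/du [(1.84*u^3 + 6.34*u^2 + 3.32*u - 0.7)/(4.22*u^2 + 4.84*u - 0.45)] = (7.7648*u^4 + 17.8112*u^3 + 14.1912*u^2 + 0.202*u + 1.894)/(17.8084*u^4 + 40.8496*u^3 + 19.6276*u^2 - 4.356*u + 0.2025)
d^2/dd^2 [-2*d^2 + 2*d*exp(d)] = 2*d*exp(d) + 4*exp(d) - 4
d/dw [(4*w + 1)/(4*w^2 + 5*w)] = (-16*w^2 - 8*w - 5)/(w^2*(16*w^2 + 40*w + 25))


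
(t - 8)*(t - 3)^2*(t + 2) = t^4 - 12*t^3 + 29*t^2 + 42*t - 144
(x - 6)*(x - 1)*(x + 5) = x^3 - 2*x^2 - 29*x + 30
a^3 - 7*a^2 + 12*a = a*(a - 4)*(a - 3)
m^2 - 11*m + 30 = (m - 6)*(m - 5)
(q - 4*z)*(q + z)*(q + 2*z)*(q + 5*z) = q^4 + 4*q^3*z - 15*q^2*z^2 - 58*q*z^3 - 40*z^4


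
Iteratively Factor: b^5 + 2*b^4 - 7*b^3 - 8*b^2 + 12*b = (b + 2)*(b^4 - 7*b^2 + 6*b) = b*(b + 2)*(b^3 - 7*b + 6) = b*(b + 2)*(b + 3)*(b^2 - 3*b + 2) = b*(b - 1)*(b + 2)*(b + 3)*(b - 2)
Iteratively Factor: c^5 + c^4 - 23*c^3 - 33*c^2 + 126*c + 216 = (c - 4)*(c^4 + 5*c^3 - 3*c^2 - 45*c - 54) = (c - 4)*(c + 3)*(c^3 + 2*c^2 - 9*c - 18) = (c - 4)*(c + 2)*(c + 3)*(c^2 - 9) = (c - 4)*(c + 2)*(c + 3)^2*(c - 3)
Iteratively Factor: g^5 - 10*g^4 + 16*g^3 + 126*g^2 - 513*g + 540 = (g - 3)*(g^4 - 7*g^3 - 5*g^2 + 111*g - 180) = (g - 5)*(g - 3)*(g^3 - 2*g^2 - 15*g + 36) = (g - 5)*(g - 3)^2*(g^2 + g - 12) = (g - 5)*(g - 3)^3*(g + 4)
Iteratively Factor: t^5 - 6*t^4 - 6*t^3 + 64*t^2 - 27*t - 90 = (t - 5)*(t^4 - t^3 - 11*t^2 + 9*t + 18) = (t - 5)*(t + 1)*(t^3 - 2*t^2 - 9*t + 18) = (t - 5)*(t - 2)*(t + 1)*(t^2 - 9) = (t - 5)*(t - 2)*(t + 1)*(t + 3)*(t - 3)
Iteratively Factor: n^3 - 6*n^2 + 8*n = (n - 2)*(n^2 - 4*n) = n*(n - 2)*(n - 4)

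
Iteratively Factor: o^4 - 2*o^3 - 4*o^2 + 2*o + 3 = (o - 3)*(o^3 + o^2 - o - 1) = (o - 3)*(o + 1)*(o^2 - 1) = (o - 3)*(o + 1)^2*(o - 1)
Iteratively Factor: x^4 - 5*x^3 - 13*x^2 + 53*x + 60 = (x + 1)*(x^3 - 6*x^2 - 7*x + 60) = (x - 5)*(x + 1)*(x^2 - x - 12) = (x - 5)*(x + 1)*(x + 3)*(x - 4)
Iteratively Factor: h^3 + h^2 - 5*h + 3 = (h - 1)*(h^2 + 2*h - 3) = (h - 1)*(h + 3)*(h - 1)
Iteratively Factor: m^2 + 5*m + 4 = (m + 4)*(m + 1)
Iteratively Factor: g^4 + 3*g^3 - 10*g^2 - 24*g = (g)*(g^3 + 3*g^2 - 10*g - 24) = g*(g + 4)*(g^2 - g - 6) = g*(g + 2)*(g + 4)*(g - 3)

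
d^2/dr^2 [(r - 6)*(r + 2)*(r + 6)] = 6*r + 4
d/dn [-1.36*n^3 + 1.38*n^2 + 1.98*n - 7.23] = -4.08*n^2 + 2.76*n + 1.98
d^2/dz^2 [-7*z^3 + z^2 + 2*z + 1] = 2 - 42*z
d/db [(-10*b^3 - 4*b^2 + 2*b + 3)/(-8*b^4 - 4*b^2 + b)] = (-80*b^6 - 64*b^5 + 88*b^4 + 76*b^3 + 4*b^2 + 24*b - 3)/(b^2*(64*b^6 + 64*b^4 - 16*b^3 + 16*b^2 - 8*b + 1))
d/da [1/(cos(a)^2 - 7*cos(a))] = (2*cos(a) - 7)*sin(a)/((cos(a) - 7)^2*cos(a)^2)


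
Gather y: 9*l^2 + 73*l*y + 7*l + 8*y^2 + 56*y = 9*l^2 + 7*l + 8*y^2 + y*(73*l + 56)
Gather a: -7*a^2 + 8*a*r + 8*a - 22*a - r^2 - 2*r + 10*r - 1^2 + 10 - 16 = -7*a^2 + a*(8*r - 14) - r^2 + 8*r - 7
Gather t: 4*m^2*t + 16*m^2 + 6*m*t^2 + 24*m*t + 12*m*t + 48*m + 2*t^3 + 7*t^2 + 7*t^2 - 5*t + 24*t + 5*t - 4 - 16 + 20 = 16*m^2 + 48*m + 2*t^3 + t^2*(6*m + 14) + t*(4*m^2 + 36*m + 24)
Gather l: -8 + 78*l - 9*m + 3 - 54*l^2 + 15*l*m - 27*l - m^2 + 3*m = -54*l^2 + l*(15*m + 51) - m^2 - 6*m - 5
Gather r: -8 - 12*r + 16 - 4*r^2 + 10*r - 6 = -4*r^2 - 2*r + 2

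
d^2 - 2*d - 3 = (d - 3)*(d + 1)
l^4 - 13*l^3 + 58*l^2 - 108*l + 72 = (l - 6)*(l - 3)*(l - 2)^2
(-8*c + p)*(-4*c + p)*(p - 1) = 32*c^2*p - 32*c^2 - 12*c*p^2 + 12*c*p + p^3 - p^2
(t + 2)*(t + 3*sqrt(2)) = t^2 + 2*t + 3*sqrt(2)*t + 6*sqrt(2)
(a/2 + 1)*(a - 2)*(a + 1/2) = a^3/2 + a^2/4 - 2*a - 1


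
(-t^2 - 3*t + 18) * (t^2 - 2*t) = -t^4 - t^3 + 24*t^2 - 36*t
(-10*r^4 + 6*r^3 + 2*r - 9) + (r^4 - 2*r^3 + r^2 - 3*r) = -9*r^4 + 4*r^3 + r^2 - r - 9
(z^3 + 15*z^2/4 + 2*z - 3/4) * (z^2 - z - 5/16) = z^5 + 11*z^4/4 - 33*z^3/16 - 251*z^2/64 + z/8 + 15/64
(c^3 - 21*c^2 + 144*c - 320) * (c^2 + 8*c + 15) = c^5 - 13*c^4 - 9*c^3 + 517*c^2 - 400*c - 4800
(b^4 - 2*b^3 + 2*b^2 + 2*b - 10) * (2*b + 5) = 2*b^5 + b^4 - 6*b^3 + 14*b^2 - 10*b - 50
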